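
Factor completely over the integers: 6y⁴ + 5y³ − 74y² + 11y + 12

Among the possible rational roots, y = −4 is a root, so (y + 4) divides it; the quotient is 6y³ − 19y² + 2y + 3.
Next, y = 3 is a root, so (y − 3) divides it; the quotient is 6y² − y − 1.
The remaining quadratic factors as (2y − 1)(3y + 1).

(2y − 1)(3y + 1)(y + 4)(y − 3)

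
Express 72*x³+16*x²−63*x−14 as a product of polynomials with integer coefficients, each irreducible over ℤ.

(9*x+2)*(8*x²−7)

Group as (72*x³−63*x) + (16*x²−14) = 9*x*(8*x²−7) + 2*(8*x²−7).
Both groups share the factor (8*x²−7).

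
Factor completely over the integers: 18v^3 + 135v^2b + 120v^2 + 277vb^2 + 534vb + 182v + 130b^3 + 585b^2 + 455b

Group: 3v(6v^2 + 19vb + 14v + 10b^2 + 35b) + (13b + 13)(6v^2 + 19vb + 14v + 10b^2 + 35b); both groups contain (6v^2 + 19vb + 14v + 10b^2 + 35b), so (3v + 13b + 13) is a factor with cofactor 6v^2 + 19vb + 14v + 10b^2 + 35b.
The cofactor groups again: 6v^2 + 19vb + 14v + 10b^2 + 35b = 2v(3v + 2b + 7) + 5b(3v + 2b + 7); both groups contain (3v + 2b + 7), giving (2v + 5b)(3v + 2b + 7).

(3v + 13b + 13)(3v + 2b + 7)(2v + 5b)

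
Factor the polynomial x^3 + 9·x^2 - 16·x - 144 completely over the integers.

(x + 4)·(x + 9)·(x - 4)

By the rational root theorem, x = -4 is a root, so (x + 4) divides it; the quotient is x^2 + 5·x - 36.
The remaining quadratic factors as (x + 9)(x - 4).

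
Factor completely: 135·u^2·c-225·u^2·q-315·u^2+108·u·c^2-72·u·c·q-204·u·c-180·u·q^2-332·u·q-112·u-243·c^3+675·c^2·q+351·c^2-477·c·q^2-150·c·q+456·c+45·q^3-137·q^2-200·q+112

Group: 9·u·(15·u·c-25·u·q-35·u+27·c^2-48·c·q-51·c+5·q^2-13·q-28) + (-9·c+9·q-4)·(15·u·c-25·u·q-35·u+27·c^2-48·c·q-51·c+5·q^2-13·q-28); both groups contain (15·u·c-25·u·q-35·u+27·c^2-48·c·q-51·c+5·q^2-13·q-28), so (9·u-9·c+9·q-4) is a factor with cofactor 15·u·c-25·u·q-35·u+27·c^2-48·c·q-51·c+5·q^2-13·q-28.
The cofactor groups again: 15·u·c-25·u·q-35·u+27·c^2-48·c·q-51·c+5·q^2-13·q-28 = 3·c·(5·u+9·c-q+4) + (-5·q-7)·(5·u+9·c-q+4); both groups contain (5·u+9·c-q+4), giving (3·c-5·q-7)·(5·u+9·c-q+4).

(9·u-9·c+9·q-4)·(3·c-5·q-7)·(5·u+9·c-q+4)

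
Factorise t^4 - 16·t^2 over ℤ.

Every term has a factor of t^2; factoring it out leaves t^2 - 16.
Recognize a difference of squares with the parts t and 4.

t^2·(t + 4)·(t - 4)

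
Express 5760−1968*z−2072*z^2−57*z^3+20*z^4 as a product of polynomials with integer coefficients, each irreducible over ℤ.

Trying the rational-root candidates, z = 5/4 is a root, giving the factor (4*z−5) and quotient 5*z^3−8*z^2−528*z−1152.
Then z = −8 is a root, giving the factor (z+8) and quotient 5*z^2−48*z−144.
The remaining quadratic factors as (z−12)(5*z+12).

(4*z−5)*(5*z+12)*(z+8)*(z−12)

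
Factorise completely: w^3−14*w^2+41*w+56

Testing divisors of the constant over divisors of the leading coefficient, w = −1 is a root, giving the factor (w+1) and quotient w^2−15*w+56.
The remaining quadratic factors as (w−8)(w−7).

(w+1)*(w−7)*(w−8)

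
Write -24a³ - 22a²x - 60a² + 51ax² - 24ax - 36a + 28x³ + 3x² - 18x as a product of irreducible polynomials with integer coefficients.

-(2a + x)(3a - 4x + 3)(4a + 7x + 6)

Group: 4a(-6a² + 5ax - 6a + 4x² - 3x) + (7x + 6)(-6a² + 5ax - 6a + 4x² - 3x); both groups contain (-6a² + 5ax - 6a + 4x² - 3x), so (4a + 7x + 6) is a factor with cofactor -6a² + 5ax - 6a + 4x² - 3x.
The cofactor groups again: -6a² + 5ax - 6a + 4x² - 3x = -3a(2a + x) + (4x - 3)(2a + x); both groups contain (2a + x), giving -(3a - 4x + 3)(2a + x).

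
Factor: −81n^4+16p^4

Write as (4p^2)² − (9n^2)², then factor 4p^2−9n^2 once more.

(2p−3n)(2p+3n)(4p^2+9n^2)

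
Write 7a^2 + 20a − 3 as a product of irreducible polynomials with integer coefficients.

Need a pair with product 7·(−3) = −21 and sum 20: that's −1 and 21.
Split the middle term: 7a^2 − a + 21a − 3 = a(7a − 1) + 3(7a − 1).

(7a − 1)(a + 3)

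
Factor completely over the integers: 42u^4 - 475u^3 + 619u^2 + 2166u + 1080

(6u + 5)(7u + 6)(u - 4)(u - 9)

Among the possible rational roots, u = -6/7 is a root, so (7u + 6) divides it; the quotient is 6u^3 - 73u^2 + 151u + 180.
Then u = 9 is a root, so (u - 9) divides it; the quotient is 6u^2 - 19u - 20.
The remaining quadratic factors as (u - 4)(6u + 5).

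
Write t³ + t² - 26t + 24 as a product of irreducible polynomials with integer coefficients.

(t + 6)(t - 1)(t - 4)

By the rational root theorem, t = -6 is a root, so (t + 6) divides it; the quotient is t² - 5t + 4.
The remaining quadratic factors as (t - 1)(t - 4).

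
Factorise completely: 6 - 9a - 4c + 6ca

Group as (6ca - 4c) + (-9a + 6) = 2c(3a - 2) - 3(3a - 2).
Both groups share the factor (3a - 2).

(2c - 3)(3a - 2)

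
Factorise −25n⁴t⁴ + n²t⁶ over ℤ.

−n²t⁴(5n + t)(5n − t)

Every term has a factor of n²t⁴; factoring it out leaves −25n² + t².
Recognize a difference of squares with the parts t and 5n.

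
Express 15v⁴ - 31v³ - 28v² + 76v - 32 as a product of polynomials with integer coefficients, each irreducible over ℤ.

(3v - 2)(5v + 8)(v - 1)(v - 2)

Trying the rational-root candidates, v = -8/5 is a root, giving the factor (5v + 8) and quotient 3v³ - 11v² + 12v - 4.
Then v = 2 is a root, so (v - 2) is a factor; dividing leaves 3v² - 5v + 2.
The remaining quadratic factors as (v - 1)(3v - 2).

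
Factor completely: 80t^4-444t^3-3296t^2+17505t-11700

Among the possible rational roots, t = 4/5 is a root, so (5t-4) divides it; the quotient is 16t^3-76t^2-720t+2925.
Continuing, t = -13/2 is a root, so (2t+13) is a factor; dividing leaves 8t^2-90t+225.
The remaining quadratic factors as (4t-15)(2t-15).

(2t+13)(2t-15)(4t-15)(5t-4)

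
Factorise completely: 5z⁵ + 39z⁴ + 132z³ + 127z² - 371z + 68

(5z - 1)(z + 4)(z - 1)(z² + 5z + 17)

By the rational root theorem, z = 1 is a root, so (z - 1) is a factor; dividing leaves 5z⁴ + 44z³ + 176z² + 303z - 68.
Then z = 1/5 is a root, so (5z - 1) divides it; the quotient is z³ + 9z² + 37z + 68.
Continuing, z = -4 is a root, so (z + 4) divides it; the quotient is z² + 5z + 17.
The quadratic z² + 5z + 17 has discriminant -43 < 0 and is irreducible over ℤ.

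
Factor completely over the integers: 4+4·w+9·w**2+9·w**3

Group as (9·w**3+4·w) + (9·w**2+4) = w·(9·w**2+4) + (9·w**2+4).
Both groups share the factor (9·w**2+4).

(w+1)·(9·w**2+4)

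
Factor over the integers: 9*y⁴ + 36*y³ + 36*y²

Factor out 9*y² first: what remains is y² + 4*y + 4.
Recognize a perfect-square trinomial with the parts 2 and y.

9*y²*(y + 2)²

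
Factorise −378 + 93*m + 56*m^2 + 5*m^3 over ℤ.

By the rational root theorem, m = −7 is a root, giving the factor (m + 7) and quotient 5*m^2 + 21*m − 54.
The remaining quadratic factors as (m + 6)(5*m − 9).

(5*m − 9)*(m + 6)*(m + 7)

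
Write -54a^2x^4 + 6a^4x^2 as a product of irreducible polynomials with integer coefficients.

Every term has a factor of 6a^2x^2. Then a^2 - 9x^2 = (a)² − (3x)².

6a^2x^2(a + 3x)(a - 3x)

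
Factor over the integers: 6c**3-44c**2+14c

2c(3c-1)(c-7)

Pull out the common factor 2c, then factor the remaining trinomial.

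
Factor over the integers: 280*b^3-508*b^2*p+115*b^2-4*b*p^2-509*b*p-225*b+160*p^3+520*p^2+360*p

Group: 8*b*(35*b^2-81*b*p-25*b+40*p^2+40*p) + (4*p+9)*(35*b^2-81*b*p-25*b+40*p^2+40*p); both groups contain (35*b^2-81*b*p-25*b+40*p^2+40*p), so (8*b+4*p+9) is a factor with cofactor 35*b^2-81*b*p-25*b+40*p^2+40*p.
The cofactor groups again: 35*b^2-81*b*p-25*b+40*p^2+40*p = 5*b*(7*b-5*p-5) - 8*p*(7*b-5*p-5); both groups contain (7*b-5*p-5), giving (5*b-8*p)*(7*b-5*p-5).

(5*b-8*p)*(7*b-5*p-5)*(8*b+4*p+9)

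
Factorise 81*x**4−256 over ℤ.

(3*x+4)*(3*x−4)*(9*x**2+16)

Difference of squares twice: with A = 3*x and B = 4, A⁴ − B⁴ = (A² − B²)(A² + B²), and A² − B² factors again.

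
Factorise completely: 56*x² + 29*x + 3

(7*x + 1)*(8*x + 3)

Need a pair with product 56·3 = 168 and sum 29: that's 8 and 21.
Split the middle term: 56*x² + 8*x + 21*x + 3 = 8*x*(7*x + 1) + 3*(7*x + 1).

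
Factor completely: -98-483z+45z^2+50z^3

Trying the rational-root candidates, z = -7/2 is a root, so (2z+7) is a factor; dividing leaves 25z^2-65z-14.
The remaining quadratic factors as (5z+1)(5z-14).

(2z+7)(5z+1)(5z-14)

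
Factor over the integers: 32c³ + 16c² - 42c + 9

(2c + 3)(4c - 1)(4c - 3)

By the rational root theorem, c = 1/4 is a root, so (4c - 1) divides it; the quotient is 8c² + 6c - 9.
The remaining quadratic factors as (4c - 3)(2c + 3).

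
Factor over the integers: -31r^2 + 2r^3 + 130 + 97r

By the rational root theorem, r = 10 is a root, so (r - 10) is a factor; dividing leaves 2r^2 - 11r - 13.
The remaining quadratic factors as (2r - 13)(r + 1).

(2r - 13)(r + 1)(r - 10)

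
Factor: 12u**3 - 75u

3u(2u + 5)(2u - 5)

Factor out 3u, leaving 4u**2 - 25, which is a difference of two squares.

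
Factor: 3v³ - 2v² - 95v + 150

Among the possible rational roots, v = -6 is a root, so (v + 6) is a factor; dividing leaves 3v² - 20v + 25.
The remaining quadratic factors as (3v - 5)(v - 5).

(3v - 5)(v + 6)(v - 5)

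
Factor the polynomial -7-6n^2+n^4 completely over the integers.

Substitute u = n^2 to get a quadratic in u, then factor.
n^2-7 is irreducible over ℤ (7 is not a perfect square).
n^2+1 is irreducible over ℤ (sum of squares).

(n^2+1)(n^2-7)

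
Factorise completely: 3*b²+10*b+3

(3*b+1)*(b+3)

Need a pair with product 3·3 = 9 and sum 10: that's 9 and 1.
Split the middle term: 3*b²+9*b + b+3 = 3*b*(b+3) + (b+3).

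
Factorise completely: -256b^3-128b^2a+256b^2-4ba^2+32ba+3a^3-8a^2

-(8b-a)(8b+3a-8)(4b+a)

Group: 8b(-32b^2-20ba+32b-3a^2+8a) - a(-32b^2-20ba+32b-3a^2+8a); both groups contain (-32b^2-20ba+32b-3a^2+8a), so (8b-a) is a factor with cofactor -32b^2-20ba+32b-3a^2+8a.
The cofactor groups again: -32b^2-20ba+32b-3a^2+8a = -8b(4b+a) + (-3a+8)(4b+a); both groups contain (4b+a), giving -(8b+3a-8)(4b+a).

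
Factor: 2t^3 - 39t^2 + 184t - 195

(2t - 3)(t - 13)(t - 5)

Testing divisors of the constant over divisors of the leading coefficient, t = 3/2 is a root, giving the factor (2t - 3) and quotient t^2 - 18t + 65.
The remaining quadratic factors as (t - 5)(t - 13).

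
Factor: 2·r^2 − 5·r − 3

(2·r + 1)·(r − 3)

Need a pair with product 2·(−3) = −6 and sum −5: that's −6 and 1.
Split the middle term: 2·r^2 − 6·r + r − 3 = 2·r·(r − 3) + (r − 3).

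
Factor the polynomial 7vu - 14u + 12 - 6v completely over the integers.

(7u - 6)(v - 2)

Group as (7vu - 6v) + (-14u + 12) = v(7u - 6) - 2(7u - 6).
Both groups share the factor (7u - 6).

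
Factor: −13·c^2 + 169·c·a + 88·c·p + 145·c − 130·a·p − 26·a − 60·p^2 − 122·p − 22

−(c − 13·a − 6·p − 11)·(13·c − 10·p − 2)

Group: −13·c·(c − 13·a − 6·p − 11) + (10·p + 2)·(c − 13·a − 6·p − 11); both groups contain (c − 13·a − 6·p − 11).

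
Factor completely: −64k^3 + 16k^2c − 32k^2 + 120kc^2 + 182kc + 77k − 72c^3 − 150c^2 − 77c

−(8k − 6c − 7)(k − c)(8k + 12c + 11)

Group: 8k(−8k^2 − 4kc − 11k + 12c^2 + 11c) + (−6c − 7)(−8k^2 − 4kc − 11k + 12c^2 + 11c); both groups contain (−8k^2 − 4kc − 11k + 12c^2 + 11c), so (8k − 6c − 7) is a factor with cofactor −8k^2 − 4kc − 11k + 12c^2 + 11c.
The cofactor groups again: −8k^2 − 4kc − 11k + 12c^2 + 11c = −k(8k + 12c + 11) + c(8k + 12c + 11); both groups contain (8k + 12c + 11), giving −(k − c)(8k + 12c + 11).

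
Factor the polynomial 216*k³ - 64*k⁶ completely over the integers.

Every term has a factor of 8*k³; factoring it out leaves -8*k³ + 27.
Recognize a difference of cubes with the parts 3 and 2*k.

-8*k³*(2*k - 3)*(4*k² + 6*k + 9)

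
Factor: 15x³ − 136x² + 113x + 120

By the rational root theorem, x = 8 is a root, so (x − 8) is a factor; dividing leaves 15x² − 16x − 15.
The remaining quadratic factors as (5x + 3)(3x − 5).

(3x − 5)(5x + 3)(x − 8)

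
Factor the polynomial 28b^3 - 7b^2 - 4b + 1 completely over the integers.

Group as (28b^3 - 4b) + (-7b^2 + 1) = 4b(7b^2 - 1) - (7b^2 - 1).
Both groups share the factor (7b^2 - 1).

(4b - 1)(7b^2 - 1)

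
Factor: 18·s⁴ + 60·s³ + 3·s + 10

(3·s + 10)·(6·s³ + 1)

Group as (18·s⁴ + 3·s) + (60·s³ + 10) = 3·s·(6·s³ + 1) + 10·(6·s³ + 1).
Both groups share the factor (6·s³ + 1).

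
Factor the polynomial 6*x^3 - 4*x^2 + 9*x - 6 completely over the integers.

(3*x - 2)*(2*x^2 + 3)

Group as (6*x^3 + 9*x) + (-4*x^2 - 6) = 3*x*(2*x^2 + 3) - 2*(2*x^2 + 3).
Both groups share the factor (2*x^2 + 3).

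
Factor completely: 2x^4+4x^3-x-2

(x+2)(2x^3-1)

Group as (2x^4-x) + (4x^3-2) = x(2x^3-1) + 2(2x^3-1).
Both groups share the factor (2x^3-1).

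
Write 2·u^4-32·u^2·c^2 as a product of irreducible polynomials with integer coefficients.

Factor out 2·u^2, leaving u^2-16·c^2, which is a difference of two squares.

2·u^2·(u-4·c)·(u+4·c)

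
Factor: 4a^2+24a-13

Need a pair with product 4·(-13) = -52 and sum 24: that's -2 and 26.
Split the middle term: 4a^2-2a + 26a-13 = 2a(2a-1) + 13(2a-1).

(2a+13)(2a-1)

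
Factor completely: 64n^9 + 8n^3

Factor out 8n^3 first: what remains is 8n^6 + 1.
Recognize a sum of cubes with the parts 1 and 2n^2.

8n^3(2n^2 + 1)(4n^4 − 2n^2 + 1)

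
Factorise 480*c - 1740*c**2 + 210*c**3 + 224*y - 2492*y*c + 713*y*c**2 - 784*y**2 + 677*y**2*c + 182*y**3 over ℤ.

Group: 13*y*(14*y**2 + 37*y*c - 56*y + 15*c**2 - 120*c) + (14*c - 4)*(14*y**2 + 37*y*c - 56*y + 15*c**2 - 120*c); both groups contain (14*y**2 + 37*y*c - 56*y + 15*c**2 - 120*c), so (13*y + 14*c - 4) is a factor with cofactor 14*y**2 + 37*y*c - 56*y + 15*c**2 - 120*c.
The cofactor groups again: 14*y**2 + 37*y*c - 56*y + 15*c**2 - 120*c = 2*y*(7*y + 15*c) + (c - 8)*(7*y + 15*c); both groups contain (7*y + 15*c), giving (2*y + c - 8)*(7*y + 15*c).

(13*y + 14*c - 4)*(7*y + 15*c)*(2*y + c - 8)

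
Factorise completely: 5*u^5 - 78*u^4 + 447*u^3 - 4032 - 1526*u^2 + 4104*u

Testing divisors of the constant over divisors of the leading coefficient, u = 8/5 is a root, so (5*u - 8) is a factor; dividing leaves u^4 - 14*u^3 + 67*u^2 - 198*u + 504.
Next, u = 7 is a root, so (u - 7) is a factor; dividing leaves u^3 - 7*u^2 + 18*u - 72.
Then u = 6 is a root, so (u - 6) is a factor; dividing leaves u^2 - u + 12.
The quadratic u^2 - u + 12 has discriminant -47 < 0 and is irreducible over ℤ.

(5*u - 8)*(u - 6)*(u - 7)*(u^2 - u + 12)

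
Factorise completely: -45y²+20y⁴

Factor out 5y², leaving 4y²-9, which is a difference of two squares.

5y²(2y+3)(2y-3)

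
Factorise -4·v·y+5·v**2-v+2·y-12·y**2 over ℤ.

Group: v·(5·v+6·y-1) - 2·y·(5·v+6·y-1); both groups contain (5·v+6·y-1).

(5·v+6·y-1)·(v-2·y)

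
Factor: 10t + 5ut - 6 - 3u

Group as (5ut - 3u) + (10t - 6) = u(5t - 3) + 2(5t - 3).
Both groups share the factor (5t - 3).

(5t - 3)(u + 2)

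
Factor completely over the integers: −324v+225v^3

9v(5v+6)(5v−6)

Factor out 9v, leaving 25v^2−36, which is a difference of two squares.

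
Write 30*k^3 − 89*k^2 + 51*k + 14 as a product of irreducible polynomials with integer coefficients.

(5*k + 1)*(6*k − 7)*(k − 2)

Trying the rational-root candidates, k = 2 is a root, giving the factor (k − 2) and quotient 30*k^2 − 29*k − 7.
The remaining quadratic factors as (5*k + 1)(6*k − 7).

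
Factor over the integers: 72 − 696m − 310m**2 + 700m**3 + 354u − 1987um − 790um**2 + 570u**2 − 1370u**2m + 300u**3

Group: 10u(30u**2 − 122um + 39u − 140m**2 − 106m + 12) + (−5m + 6)(30u**2 − 122um + 39u − 140m**2 − 106m + 12); both groups contain (30u**2 − 122um + 39u − 140m**2 − 106m + 12), so (10u − 5m + 6) is a factor with cofactor 30u**2 − 122um + 39u − 140m**2 − 106m + 12.
The cofactor groups again: 30u**2 − 122um + 39u − 140m**2 − 106m + 12 = 2u(15u + 14m + 12) + (−10m + 1)(15u + 14m + 12); both groups contain (15u + 14m + 12), giving (2u − 10m + 1)(15u + 14m + 12).

(2u − 10m + 1)(10u − 5m + 6)(15u + 14m + 12)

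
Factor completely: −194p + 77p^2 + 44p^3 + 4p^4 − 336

Testing divisors of the constant over divisors of the leading coefficient, p = −3/2 is a root, giving the factor (2p + 3) and quotient 2p^3 + 19p^2 + 10p − 112.
Then p = −7/2 is a root, giving the factor (2p + 7) and quotient p^2 + 6p − 16.
The remaining quadratic factors as (p + 8)(p − 2).

(2p + 3)(2p + 7)(p + 8)(p − 2)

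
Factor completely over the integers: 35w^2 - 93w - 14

Need a pair with product 35·(-14) = -490 and sum -93: that's 5 and -98.
Split the middle term: 35w^2 + 5w - 98w - 14 = 5w(7w + 1) - 14(7w + 1).

(5w - 14)(7w + 1)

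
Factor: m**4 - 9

(m**2 + 3)*(m**2 - 3)

Substitute u = m**2 to get a quadratic in u, then factor.
m**2 - 3 is irreducible over ℤ (3 is not a perfect square).
m**2 + 3 is irreducible over ℤ (always positive, so no real roots).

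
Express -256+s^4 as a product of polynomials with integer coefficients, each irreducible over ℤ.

(s+4)(s-4)(s^2+16)

(s)⁴ − (4)⁴ = ((s)² − (4)²)((s)² + (4)²); the first factor splits again, the second (s^2+16) is irreducible.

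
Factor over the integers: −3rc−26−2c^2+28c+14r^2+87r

Group: 7r(2r−c+13) + (2c−2)(2r−c+13); both groups contain (2r−c+13).

(2r−c+13)(7r+2c−2)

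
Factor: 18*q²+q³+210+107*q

(q+5)*(q+6)*(q+7)

Among the possible rational roots, q = -5 is a root, giving the factor (q+5) and quotient q²+13*q+42.
The remaining quadratic factors as (q+7)(q+6).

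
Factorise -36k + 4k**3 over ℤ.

4k(k + 3)(k - 3)

Pull out the common factor 4k; k**2 - 9 is a difference of squares.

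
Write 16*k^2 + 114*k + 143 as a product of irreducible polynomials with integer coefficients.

(2*k + 11)*(8*k + 13)

Need a pair with product 16·143 = 2288 and sum 114: that's 26 and 88.
Split the middle term: 16*k^2 + 26*k + 88*k + 143 = 2*k*(8*k + 13) + 11*(8*k + 13).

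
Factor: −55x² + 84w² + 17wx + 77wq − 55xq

Group: 12w(7w − 5x) + (11x + 11q)(7w − 5x); both groups contain (7w − 5x).

(12w + 11x + 11q)(7w − 5x)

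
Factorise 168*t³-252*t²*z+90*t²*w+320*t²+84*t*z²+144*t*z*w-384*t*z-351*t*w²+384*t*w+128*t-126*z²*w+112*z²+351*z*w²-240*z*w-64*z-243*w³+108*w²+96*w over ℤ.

(4*t-2*z+3*w)*(6*t-9*w+8)*(7*t-7*z+9*w+4)

Group: 4*t*(42*t²-42*t*z-9*t*w+80*t+63*z*w-56*z-81*w²+36*w+32) + (-2*z+3*w)*(42*t²-42*t*z-9*t*w+80*t+63*z*w-56*z-81*w²+36*w+32); both groups contain (42*t²-42*t*z-9*t*w+80*t+63*z*w-56*z-81*w²+36*w+32), so (4*t-2*z+3*w) is a factor with cofactor 42*t²-42*t*z-9*t*w+80*t+63*z*w-56*z-81*w²+36*w+32.
The cofactor groups again: 42*t²-42*t*z-9*t*w+80*t+63*z*w-56*z-81*w²+36*w+32 = 6*t*(7*t-7*z+9*w+4) + (-9*w+8)*(7*t-7*z+9*w+4); both groups contain (7*t-7*z+9*w+4), giving (6*t-9*w+8)*(7*t-7*z+9*w+4).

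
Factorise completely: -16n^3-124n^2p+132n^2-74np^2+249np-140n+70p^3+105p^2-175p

Group: n(-16n^2-12np+20n+10p^2+25p) + (7p-7)(-16n^2-12np+20n+10p^2+25p); both groups contain (-16n^2-12np+20n+10p^2+25p), so (n+7p-7) is a factor with cofactor -16n^2-12np+20n+10p^2+25p.
The cofactor groups again: -16n^2-12np+20n+10p^2+25p = -4n(4n+5p) + (2p+5)(4n+5p); both groups contain (4n+5p), giving -(4n-2p-5)(4n+5p).

-(4n+5p)(4n-2p-5)(n+7p-7)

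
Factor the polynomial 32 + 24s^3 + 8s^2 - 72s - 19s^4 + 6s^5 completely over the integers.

Testing divisors of the constant over divisors of the leading coefficient, s = 2 is a root, giving the factor (s - 2) and quotient 6s^4 - 7s^3 + 10s^2 + 28s - 16.
Next, s = -4/3 is a root, so (3s + 4) divides it; the quotient is 2s^3 - 5s^2 + 10s - 4.
Continuing, s = 1/2 is a root, so (2s - 1) divides it; the quotient is s^2 - 2s + 4.
The quadratic s^2 - 2s + 4 has discriminant -12 < 0 and is irreducible over ℤ.

(2s - 1)(3s + 4)(s - 2)(s^2 - 2s + 4)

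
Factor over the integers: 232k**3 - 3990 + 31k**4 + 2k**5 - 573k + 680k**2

(2k + 7)(k + 5)(k - 2)(k**2 + 9k + 57)

By the rational root theorem, k = 2 is a root, giving the factor (k - 2) and quotient 2k**4 + 35k**3 + 302k**2 + 1284k + 1995.
Next, k = -7/2 is a root, so (2k + 7) divides it; the quotient is k**3 + 14k**2 + 102k + 285.
Then k = -5 is a root, so (k + 5) divides it; the quotient is k**2 + 9k + 57.
The quadratic k**2 + 9k + 57 has discriminant -147 < 0 and is irreducible over ℤ.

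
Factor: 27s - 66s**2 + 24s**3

Pull out the common factor 3s, then factor the remaining trinomial.

3s(2s - 1)(4s - 9)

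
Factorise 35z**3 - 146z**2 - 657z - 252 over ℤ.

(5z + 12)(7z + 3)(z - 7)

Trying the rational-root candidates, z = -12/5 is a root, so (5z + 12) divides it; the quotient is 7z**2 - 46z - 21.
The remaining quadratic factors as (z - 7)(7z + 3).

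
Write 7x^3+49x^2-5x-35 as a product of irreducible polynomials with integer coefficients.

Group as (7x^3-5x) + (49x^2-35) = x(7x^2-5) + 7(7x^2-5).
Both groups share the factor (7x^2-5).

(x+7)(7x^2-5)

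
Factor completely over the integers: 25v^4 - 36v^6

Pull out the common factor v^4, leaving -36v^2 + 25.
Recognize a difference of squares with the parts 5 and 6v.

-v^4(6v + 5)(6v - 5)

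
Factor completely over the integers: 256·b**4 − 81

Write as (16·b**2)² − (9)², then factor 16·b**2 − 9 once more.

(4·b + 3)·(4·b − 3)·(16·b**2 + 9)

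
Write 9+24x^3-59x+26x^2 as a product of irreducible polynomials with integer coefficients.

(4x+9)(6x-1)(x-1)

By the rational root theorem, x = 1/6 is a root, so (6x-1) is a factor; dividing leaves 4x^2+5x-9.
The remaining quadratic factors as (4x+9)(x-1).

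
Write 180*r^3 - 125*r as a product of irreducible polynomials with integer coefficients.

5*r*(6*r + 5)*(6*r - 5)

Factor out 5*r, leaving 36*r^2 - 25, which is a difference of two squares.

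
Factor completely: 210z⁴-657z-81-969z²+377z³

Testing divisors of the constant over divisors of the leading coefficient, z = 9/5 is a root, giving the factor (5z-9) and quotient 42z³+151z²+78z+9.
Then z = -1/6 is a root, so (6z+1) is a factor; dividing leaves 7z²+24z+9.
The remaining quadratic factors as (z+3)(7z+3).

(5z-9)(6z+1)(7z+3)(z+3)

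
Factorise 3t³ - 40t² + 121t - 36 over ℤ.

(3t - 1)(t - 4)(t - 9)

Testing divisors of the constant over divisors of the leading coefficient, t = 4 is a root, so (t - 4) divides it; the quotient is 3t² - 28t + 9.
The remaining quadratic factors as (3t - 1)(t - 9).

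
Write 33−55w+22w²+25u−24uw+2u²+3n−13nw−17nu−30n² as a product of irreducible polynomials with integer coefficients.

Group: −3n(10n−u+11w−11) + (−2u+2w−3)(10n−u+11w−11); both groups contain (10n−u+11w−11).

−(10n−u+11w−11)(3n+2u−2w+3)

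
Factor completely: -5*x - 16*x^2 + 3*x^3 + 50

(3*x + 5)*(x - 2)*(x - 5)

Among the possible rational roots, x = 5 is a root, so (x - 5) is a factor; dividing leaves 3*x^2 - x - 10.
The remaining quadratic factors as (x - 2)(3*x + 5).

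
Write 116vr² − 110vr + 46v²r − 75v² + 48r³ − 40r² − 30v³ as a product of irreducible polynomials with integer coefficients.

Group: 3v(−10v² + 22vr − 25v + 24r² − 20r) + 2r(−10v² + 22vr − 25v + 24r² − 20r); both groups contain (−10v² + 22vr − 25v + 24r² − 20r), so (3v + 2r) is a factor with cofactor −10v² + 22vr − 25v + 24r² − 20r.
The cofactor groups again: −10v² + 22vr − 25v + 24r² − 20r = −2v(5v + 4r) + (6r − 5)(5v + 4r); both groups contain (5v + 4r), giving −(2v − 6r + 5)(5v + 4r).

−(2v − 6r + 5)(3v + 2r)(5v + 4r)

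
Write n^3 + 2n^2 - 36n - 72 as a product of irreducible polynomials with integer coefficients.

(n + 2)(n + 6)(n - 6)

By the rational root theorem, n = -2 is a root, giving the factor (n + 2) and quotient n^2 - 36.
The remaining quadratic factors as (n + 6)(n - 6).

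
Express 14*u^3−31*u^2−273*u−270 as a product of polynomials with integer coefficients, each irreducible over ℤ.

By the rational root theorem, u = 6 is a root, giving the factor (u−6) and quotient 14*u^2+53*u+45.
The remaining quadratic factors as (7*u+9)(2*u+5).

(2*u+5)*(7*u+9)*(u−6)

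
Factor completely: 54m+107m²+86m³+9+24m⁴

(2m+3)(3m+1)(4m+3)(m+1)

By the rational root theorem, m = −1 is a root, giving the factor (m+1) and quotient 24m³+62m²+45m+9.
Next, m = −3/2 is a root, giving the factor (2m+3) and quotient 12m²+13m+3.
The remaining quadratic factors as (4m+3)(3m+1).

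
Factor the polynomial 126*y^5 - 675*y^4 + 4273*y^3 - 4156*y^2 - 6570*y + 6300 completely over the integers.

Trying the rational-root candidates, y = -7/6 is a root, so (6*y + 7) divides it; the quotient is 21*y^4 - 137*y^3 + 872*y^2 - 1710*y + 900.
Next, y = 5/3 is a root, so (3*y - 5) divides it; the quotient is 7*y^3 - 34*y^2 + 234*y - 180.
Then y = 6/7 is a root, giving the factor (7*y - 6) and quotient y^2 - 4*y + 30.
The quadratic y^2 - 4*y + 30 has discriminant -104 < 0 and is irreducible over ℤ.

(3*y - 5)*(6*y + 7)*(7*y - 6)*(y^2 - 4*y + 30)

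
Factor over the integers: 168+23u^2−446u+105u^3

Among the possible rational roots, u = −7/3 is a root, giving the factor (3u+7) and quotient 35u^2−74u+24.
The remaining quadratic factors as (5u−2)(7u−12).

(3u+7)(5u−2)(7u−12)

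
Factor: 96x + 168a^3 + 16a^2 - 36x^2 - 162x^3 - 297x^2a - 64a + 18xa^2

Group: 6x(-27x^2 - 18xa - 24x + 24a^2 + 16a) + (7a - 4)(-27x^2 - 18xa - 24x + 24a^2 + 16a); both groups contain (-27x^2 - 18xa - 24x + 24a^2 + 16a), so (6x + 7a - 4) is a factor with cofactor -27x^2 - 18xa - 24x + 24a^2 + 16a.
The cofactor groups again: -27x^2 - 18xa - 24x + 24a^2 + 16a = -9x(3x - 2a) + (-12a - 8)(3x - 2a); both groups contain (3x - 2a), giving -(9x + 12a + 8)(3x - 2a).

-(3x - 2a)(9x + 12a + 8)(6x + 7a - 4)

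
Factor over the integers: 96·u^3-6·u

Factor out 6·u, leaving 16·u^2-1, which is a difference of two squares.

6·u·(4·u+1)·(4·u-1)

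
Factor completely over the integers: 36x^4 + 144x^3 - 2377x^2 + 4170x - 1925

(6x - 5)(6x - 7)(x + 11)(x - 5)

By the rational root theorem, x = 5/6 is a root, so (6x - 5) is a factor; dividing leaves 6x^3 + 29x^2 - 372x + 385.
Next, x = 5 is a root, so (x - 5) is a factor; dividing leaves 6x^2 + 59x - 77.
The remaining quadratic factors as (6x - 7)(x + 11).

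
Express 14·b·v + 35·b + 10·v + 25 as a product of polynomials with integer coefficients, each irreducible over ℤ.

(2·v + 5)·(7·b + 5)

Group as (14·b·v + 35·b) + (10·v + 25) = 7·b·(2·v + 5) + 5·(2·v + 5).
Both groups share the factor (2·v + 5).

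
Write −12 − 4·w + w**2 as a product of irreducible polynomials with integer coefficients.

(w + 2)·(w − 6)

Two integers with product −12 and sum −4 are 2 and −6.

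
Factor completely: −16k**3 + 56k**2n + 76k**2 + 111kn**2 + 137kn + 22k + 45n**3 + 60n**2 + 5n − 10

Group: 4k(−4k**2 + 17kn + 18k + 15n**2 + 25n + 10) + (3n − 1)(−4k**2 + 17kn + 18k + 15n**2 + 25n + 10); both groups contain (−4k**2 + 17kn + 18k + 15n**2 + 25n + 10), so (4k + 3n − 1) is a factor with cofactor −4k**2 + 17kn + 18k + 15n**2 + 25n + 10.
The cofactor groups again: −4k**2 + 17kn + 18k + 15n**2 + 25n + 10 = −k(4k + 3n + 2) + (5n + 5)(4k + 3n + 2); both groups contain (4k + 3n + 2), giving −(k − 5n − 5)(4k + 3n + 2).

−(4k + 3n + 2)(4k + 3n − 1)(k − 5n − 5)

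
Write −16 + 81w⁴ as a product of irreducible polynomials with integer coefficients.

(3w + 2)(3w − 2)(9w² + 4)

Write as (9w²)² − (4)², then factor 9w² − 4 once more.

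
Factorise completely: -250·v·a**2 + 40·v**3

10·v·(2·v - 5·a)·(2·v + 5·a)

Pull out the common factor 10·v; 4·v**2 - 25·a**2 is a difference of squares.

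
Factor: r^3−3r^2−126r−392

(r+4)(r+7)(r−14)

Testing divisors of the constant over divisors of the leading coefficient, r = −7 is a root, so (r+7) divides it; the quotient is r^2−10r−56.
The remaining quadratic factors as (r−14)(r+4).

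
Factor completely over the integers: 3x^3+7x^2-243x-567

(3x+7)(x+9)(x-9)

By the rational root theorem, x = 9 is a root, giving the factor (x-9) and quotient 3x^2+34x+63.
The remaining quadratic factors as (x+9)(3x+7).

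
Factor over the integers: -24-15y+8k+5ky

(5y+8)(k-3)

Group as (5ky+8k) + (-15y-24) = k(5y+8) - 3(5y+8).
Both groups share the factor (5y+8).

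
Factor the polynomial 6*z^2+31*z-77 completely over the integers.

Need a pair with product 6·(-77) = -462 and sum 31: that's -11 and 42.
Split the middle term: 6*z^2-11*z + 42*z-77 = z*(6*z-11) + 7*(6*z-11).

(6*z-11)*(z+7)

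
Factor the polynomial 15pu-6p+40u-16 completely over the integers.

Group as (15pu-6p) + (40u-16) = 3p(5u-2) + 8(5u-2).
Both groups share the factor (5u-2).

(3p+8)(5u-2)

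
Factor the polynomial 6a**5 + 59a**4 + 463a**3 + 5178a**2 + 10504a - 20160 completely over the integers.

By the rational root theorem, a = -9 is a root, so (a + 9) is a factor; dividing leaves 6a**4 + 5a**3 + 418a**2 + 1416a - 2240.
Continuing, a = -4 is a root, so (a + 4) is a factor; dividing leaves 6a**3 - 19a**2 + 494a - 560.
Next, a = 7/6 is a root, giving the factor (6a - 7) and quotient a**2 - 2a + 80.
The quadratic a**2 - 2a + 80 has discriminant -316 < 0 and is irreducible over ℤ.

(6a - 7)(a + 4)(a + 9)(a**2 - 2a + 80)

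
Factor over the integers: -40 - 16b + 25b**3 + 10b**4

Group as (10b**4 - 16b) + (25b**3 - 40) = 2b(5b**3 - 8) + 5(5b**3 - 8).
Both groups share the factor (5b**3 - 8).

(2b + 5)(5b**3 - 8)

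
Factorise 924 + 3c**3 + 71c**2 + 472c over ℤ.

(3c + 11)(c + 14)(c + 6)

Among the possible rational roots, c = -14 is a root, giving the factor (c + 14) and quotient 3c**2 + 29c + 66.
The remaining quadratic factors as (3c + 11)(c + 6).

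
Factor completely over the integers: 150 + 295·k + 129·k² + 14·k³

Among the possible rational roots, k = -6 is a root, giving the factor (k + 6) and quotient 14·k² + 45·k + 25.
The remaining quadratic factors as (2·k + 5)(7·k + 5).

(2·k + 5)·(7·k + 5)·(k + 6)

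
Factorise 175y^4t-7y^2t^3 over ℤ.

Pull out the common factor 7y^2t; 25y^2-t^2 is a difference of squares.

7ty^2(5y-t)(5y+t)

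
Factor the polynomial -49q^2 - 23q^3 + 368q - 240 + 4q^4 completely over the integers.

Testing divisors of the constant over divisors of the leading coefficient, q = -4 is a root, so (q + 4) is a factor; dividing leaves 4q^3 - 39q^2 + 107q - 60.
Continuing, q = 3/4 is a root, so (4q - 3) is a factor; dividing leaves q^2 - 9q + 20.
The remaining quadratic factors as (q - 4)(q - 5).

(4q - 3)(q + 4)(q - 4)(q - 5)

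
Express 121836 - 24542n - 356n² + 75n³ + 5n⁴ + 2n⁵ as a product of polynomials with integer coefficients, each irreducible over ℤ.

Testing divisors of the constant over divisors of the leading coefficient, n = -11 is a root, giving the factor (n + 11) and quotient 2n⁴ - 17n³ + 262n² - 3238n + 11076.
Continuing, n = 6 is a root, so (n - 6) is a factor; dividing leaves 2n³ - 5n² + 232n - 1846.
Continuing, n = 13/2 is a root, so (2n - 13) divides it; the quotient is n² + 4n + 142.
The quadratic n² + 4n + 142 has discriminant -552 < 0 and is irreducible over ℤ.

(2n - 13)(n + 11)(n - 6)(n² + 4n + 142)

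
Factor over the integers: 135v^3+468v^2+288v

9v(3v+8)(5v+4)

Pull out the common factor 9v, then factor the remaining trinomial.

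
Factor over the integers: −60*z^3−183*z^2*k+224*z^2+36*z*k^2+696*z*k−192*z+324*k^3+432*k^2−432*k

−(5*z−6*k−12)*(3*z+6*k−4)*(4*z+9*k)

Group: 5*z*(−12*z^2−51*z*k+16*z−54*k^2+36*k) + (−6*k−12)*(−12*z^2−51*z*k+16*z−54*k^2+36*k); both groups contain (−12*z^2−51*z*k+16*z−54*k^2+36*k), so (5*z−6*k−12) is a factor with cofactor −12*z^2−51*z*k+16*z−54*k^2+36*k.
The cofactor groups again: −12*z^2−51*z*k+16*z−54*k^2+36*k = −3*z*(4*z+9*k) + (−6*k+4)*(4*z+9*k); both groups contain (4*z+9*k), giving −(3*z+6*k−4)*(4*z+9*k).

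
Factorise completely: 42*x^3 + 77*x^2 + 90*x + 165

(6*x + 11)*(7*x^2 + 15)

Group as (42*x^3 + 90*x) + (77*x^2 + 165) = 6*x*(7*x^2 + 15) + 11*(7*x^2 + 15).
Both groups share the factor (7*x^2 + 15).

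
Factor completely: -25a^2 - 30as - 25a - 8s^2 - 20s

-(5a + 2s + 5)(5a + 4s)

Group: -5a(5a + 4s) + (-2s - 5)(5a + 4s); both groups contain (5a + 4s).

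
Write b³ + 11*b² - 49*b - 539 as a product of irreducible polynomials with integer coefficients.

(b + 11)*(b + 7)*(b - 7)

Among the possible rational roots, b = -11 is a root, so (b + 11) is a factor; dividing leaves b² - 49.
The remaining quadratic factors as (b - 7)(b + 7).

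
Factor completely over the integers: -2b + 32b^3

2b(4b + 1)(4b - 1)

Every term has a factor of 2b. Then 16b^2 - 1 = (4b)² − (1)².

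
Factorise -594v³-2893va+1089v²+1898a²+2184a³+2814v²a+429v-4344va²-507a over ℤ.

Group: 6v(-99v²+271va-33v-182a²+39a) + (-12a-13)(-99v²+271va-33v-182a²+39a); both groups contain (-99v²+271va-33v-182a²+39a), so (6v-12a-13) is a factor with cofactor -99v²+271va-33v-182a²+39a.
The cofactor groups again: -99v²+271va-33v-182a²+39a = -11v(9v-14a+3) + 13a(9v-14a+3); both groups contain (9v-14a+3), giving -(11v-13a)(9v-14a+3).

-(6v-12a-13)(11v-13a)(9v-14a+3)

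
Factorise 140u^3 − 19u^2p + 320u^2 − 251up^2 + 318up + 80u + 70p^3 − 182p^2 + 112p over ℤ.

Group: 7u(20u^2 + 3up + 40u − 35p^2 + 56p) + (−2p + 2)(20u^2 + 3up + 40u − 35p^2 + 56p); both groups contain (20u^2 + 3up + 40u − 35p^2 + 56p), so (7u − 2p + 2) is a factor with cofactor 20u^2 + 3up + 40u − 35p^2 + 56p.
The cofactor groups again: 20u^2 + 3up + 40u − 35p^2 + 56p = 5u(4u − 5p + 8) + 7p(4u − 5p + 8); both groups contain (4u − 5p + 8), giving (5u + 7p)(4u − 5p + 8).

(7u − 2p + 2)(4u − 5p + 8)(5u + 7p)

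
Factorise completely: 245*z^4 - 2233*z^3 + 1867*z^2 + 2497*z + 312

(5*z + 3)*(7*z + 1)*(7*z - 13)*(z - 8)

By the rational root theorem, z = 13/7 is a root, so (7*z - 13) is a factor; dividing leaves 35*z^3 - 254*z^2 - 205*z - 24.
Next, z = 8 is a root, giving the factor (z - 8) and quotient 35*z^2 + 26*z + 3.
The remaining quadratic factors as (7*z + 1)(5*z + 3).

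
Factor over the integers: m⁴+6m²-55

Substitute u = m² to get a quadratic in u, then factor.
m²-5 is irreducible over ℤ (5 is not a perfect square).
m²+11 is irreducible over ℤ (always positive, so no real roots).

(m²+11)(m²-5)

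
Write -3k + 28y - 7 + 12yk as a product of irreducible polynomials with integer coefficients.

Group as (12yk + 28y) + (-3k - 7) = 4y(3k + 7) - (3k + 7).
Both groups share the factor (3k + 7).

(3k + 7)(4y - 1)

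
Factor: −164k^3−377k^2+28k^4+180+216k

Testing divisors of the constant over divisors of the leading coefficient, k = 6/7 is a root, giving the factor (7k−6) and quotient 4k^3−20k^2−71k−30.
Next, k = −1/2 is a root, so (2k+1) is a factor; dividing leaves 2k^2−11k−30.
The remaining quadratic factors as (k+2)(2k−15).

(2k+1)(2k−15)(7k−6)(k+2)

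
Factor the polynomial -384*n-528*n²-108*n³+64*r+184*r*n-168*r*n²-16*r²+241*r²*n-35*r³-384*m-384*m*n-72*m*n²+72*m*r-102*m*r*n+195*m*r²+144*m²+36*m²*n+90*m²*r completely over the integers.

Group: 5*r*(18*m²+39*m*r-36*m*n-48*m-7*r²+51*r*n+8*r-54*n²-48*n) + (2*n+8)*(18*m²+39*m*r-36*m*n-48*m-7*r²+51*r*n+8*r-54*n²-48*n); both groups contain (18*m²+39*m*r-36*m*n-48*m-7*r²+51*r*n+8*r-54*n²-48*n), so (5*r+2*n+8) is a factor with cofactor 18*m²+39*m*r-36*m*n-48*m-7*r²+51*r*n+8*r-54*n²-48*n.
The cofactor groups again: 18*m²+39*m*r-36*m*n-48*m-7*r²+51*r*n+8*r-54*n²-48*n = 6*m*(3*m+7*r-9*n-8) + (-r+6*n)*(3*m+7*r-9*n-8); both groups contain (3*m+7*r-9*n-8), giving (6*m-r+6*n)*(3*m+7*r-9*n-8).

(5*r+2*n+8)*(3*m+7*r-9*n-8)*(6*m-r+6*n)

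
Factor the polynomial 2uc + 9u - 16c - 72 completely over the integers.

(2c + 9)(u - 8)

Group as (2uc + 9u) + (-16c - 72) = u(2c + 9) - 8(2c + 9).
Both groups share the factor (2c + 9).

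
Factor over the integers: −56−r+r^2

(r+7)·(r−8)

Two integers with product −56 and sum −1 are −8 and 7.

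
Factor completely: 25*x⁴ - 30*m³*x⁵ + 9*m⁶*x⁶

Factor out x⁴ first: what remains is 9*m⁶*x² - 30*m³*x + 25.
Recognize a perfect-square trinomial with the parts 5 and 3*m³*x.

x⁴*(3*m³*x - 5)²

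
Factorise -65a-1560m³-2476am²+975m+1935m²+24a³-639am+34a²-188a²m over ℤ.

Group: 12a(2a²-17am+5a-195m²-75m) + (8m-13)(2a²-17am+5a-195m²-75m); both groups contain (2a²-17am+5a-195m²-75m), so (12a+8m-13) is a factor with cofactor 2a²-17am+5a-195m²-75m.
The cofactor groups again: 2a²-17am+5a-195m²-75m = a(2a+13m+5) - 15m(2a+13m+5); both groups contain (2a+13m+5), giving (a-15m)(2a+13m+5).

(12a+8m-13)(2a+13m+5)(a-15m)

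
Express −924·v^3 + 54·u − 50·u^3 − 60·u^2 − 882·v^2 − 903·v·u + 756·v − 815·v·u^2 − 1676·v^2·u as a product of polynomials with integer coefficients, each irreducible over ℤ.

−(11·v + 10·u − 6)·(6·v + 5·u + 9)·(14·v + u)

Group: 6·v·(−154·v^2 − 151·v·u + 84·v − 10·u^2 + 6·u) + (5·u + 9)·(−154·v^2 − 151·v·u + 84·v − 10·u^2 + 6·u); both groups contain (−154·v^2 − 151·v·u + 84·v − 10·u^2 + 6·u), so (6·v + 5·u + 9) is a factor with cofactor −154·v^2 − 151·v·u + 84·v − 10·u^2 + 6·u.
The cofactor groups again: −154·v^2 − 151·v·u + 84·v − 10·u^2 + 6·u = −14·v·(11·v + 10·u − 6) − u·(11·v + 10·u − 6); both groups contain (11·v + 10·u − 6), giving −(14·v + u)·(11·v + 10·u − 6).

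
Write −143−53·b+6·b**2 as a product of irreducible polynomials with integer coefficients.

Need a pair with product 6·(−143) = −858 and sum −53: that's −66 and 13.
Split the middle term: 6·b**2−66·b + 13·b−143 = 6·b·(b−11) + 13·(b−11).

(6·b+13)·(b−11)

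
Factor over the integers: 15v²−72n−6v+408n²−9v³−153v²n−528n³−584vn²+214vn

Group: v(−9v²−45vn+15v−44n²+34n−6) + 12n(−9v²−45vn+15v−44n²+34n−6); both groups contain (−9v²−45vn+15v−44n²+34n−6), so (v+12n) is a factor with cofactor −9v²−45vn+15v−44n²+34n−6.
The cofactor groups again: −9v²−45vn+15v−44n²+34n−6 = −3v(3v+11n−3) + (−4n+2)(3v+11n−3); both groups contain (3v+11n−3), giving −(3v+4n−2)(3v+11n−3).

−(3v+11n−3)(v+12n)(3v+4n−2)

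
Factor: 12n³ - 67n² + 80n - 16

(3n - 4)(4n - 1)(n - 4)

Trying the rational-root candidates, n = 4/3 is a root, giving the factor (3n - 4) and quotient 4n² - 17n + 4.
The remaining quadratic factors as (n - 4)(4n - 1).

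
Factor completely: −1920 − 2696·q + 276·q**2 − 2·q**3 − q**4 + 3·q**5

Trying the rational-root candidates, q = 5 is a root, so (q − 5) divides it; the quotient is 3·q**4 + 14·q**3 + 68·q**2 + 616·q + 384.
Next, q = −6 is a root, so (q + 6) divides it; the quotient is 3·q**3 − 4·q**2 + 92·q + 64.
Then q = −2/3 is a root, so (3·q + 2) divides it; the quotient is q**2 − 2·q + 32.
The quadratic q**2 − 2·q + 32 has discriminant −124 < 0 and is irreducible over ℤ.

(3·q + 2)·(q + 6)·(q − 5)·(q**2 − 2·q + 32)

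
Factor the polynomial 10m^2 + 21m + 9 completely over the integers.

(2m + 3)(5m + 3)

Need a pair with product 10·9 = 90 and sum 21: that's 15 and 6.
Split the middle term: 10m^2 + 15m + 6m + 9 = 5m(2m + 3) + 3(2m + 3).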